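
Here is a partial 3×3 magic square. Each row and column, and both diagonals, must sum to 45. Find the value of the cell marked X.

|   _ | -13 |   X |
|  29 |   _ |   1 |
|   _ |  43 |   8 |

Row 2: 29 + 1 + ? = 45, so (2,2) = 15.
Using row 3: 43 + 8 + ? → (3,1) = 45 − 51 = -6.
The remaining cell in column 1 is (1,1) = 45 − 23 = 22.
The remaining cell in column 3 is (1,3) = 45 − 9 = 36.

36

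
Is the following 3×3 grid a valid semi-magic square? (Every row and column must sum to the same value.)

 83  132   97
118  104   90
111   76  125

Yes

Row 1: 83 + 132 + 97 = 312.
Row 2: 118 + 104 + 90 = 312.
Row 3: 111 + 76 + 125 = 312.
Column 1: 83 + 118 + 111 = 312.
Column 2: 132 + 104 + 76 = 312.
Column 3: 97 + 90 + 125 = 312.
All lines sum to 312.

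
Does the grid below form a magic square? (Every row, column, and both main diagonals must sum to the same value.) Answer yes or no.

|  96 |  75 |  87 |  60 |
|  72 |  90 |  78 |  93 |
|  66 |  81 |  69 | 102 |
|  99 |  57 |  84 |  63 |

Row 1: 96 + 75 + 87 + 60 = 318.
Row 2: 72 + 90 + 78 + 93 = 333.
Row 3: 66 + 81 + 69 + 102 = 318.
Row 4: 99 + 57 + 84 + 63 = 303.
Column 1: 96 + 72 + 66 + 99 = 333.
Column 2: 75 + 90 + 81 + 57 = 303.
Column 3: 87 + 78 + 69 + 84 = 318.
Column 4: 60 + 93 + 102 + 63 = 318.
Main diagonal: 96 + 90 + 69 + 63 = 318.
Anti-diagonal: 60 + 78 + 81 + 99 = 318.

No — column 1 sums to 333 but row 3 sums to 318.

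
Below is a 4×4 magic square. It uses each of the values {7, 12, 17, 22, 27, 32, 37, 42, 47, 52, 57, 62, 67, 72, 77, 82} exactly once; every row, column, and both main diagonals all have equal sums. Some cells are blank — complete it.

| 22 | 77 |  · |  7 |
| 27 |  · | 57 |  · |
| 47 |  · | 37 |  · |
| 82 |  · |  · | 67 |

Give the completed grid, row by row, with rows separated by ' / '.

The 16 entries sum to 712, so each line sums to 712/4 = 178.
From row 1, 178 − (22 + 77 + 7) gives (1,3) = 72.
From column 3, 178 − (72 + 57 + 37) gives (4,3) = 12.
Main diagonal: 22 + 37 + 67 + ? = 178, so (2,2) = 52.
From anti-diagonal, 178 − (7 + 57 + 82) gives (3,2) = 32.
From row 2, 178 − (27 + 52 + 57) gives (2,4) = 42.
Row 3: 47 + 32 + 37 + ? = 178, so (3,4) = 62.
Using row 4: 82 + 12 + 67 + ? → (4,2) = 178 − 161 = 17.

22 77 72 7 / 27 52 57 42 / 47 32 37 62 / 82 17 12 67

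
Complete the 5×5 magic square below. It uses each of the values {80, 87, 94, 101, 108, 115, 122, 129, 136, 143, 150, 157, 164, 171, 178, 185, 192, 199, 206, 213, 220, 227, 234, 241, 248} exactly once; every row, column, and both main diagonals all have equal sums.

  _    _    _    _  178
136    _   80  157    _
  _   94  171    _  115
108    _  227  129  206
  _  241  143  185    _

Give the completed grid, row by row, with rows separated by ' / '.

220 122 199 101 178 / 136 213 80 157 234 / 192 94 171 248 115 / 108 150 227 129 206 / 164 241 143 185 87

The 25 entries sum to 4100, so each line sums to 4100/5 = 820.
Row 4 needs 820; the known cells sum to 670, so (4,2) = 150.
Column 3 needs 820; the known cells sum to 621, so (1,3) = 199.
The remaining cell in anti-diagonal is (5,1) = 820 − 656 = 164.
The remaining cell in row 5 is (5,5) = 820 − 733 = 87.
Column 5: 178 + 115 + 206 + 87 + ? = 820, so (2,5) = 234.
Using row 2: 136 + 80 + 157 + 234 + ? → (2,2) = 820 − 607 = 213.
Using column 2: 213 + 94 + 150 + 241 + ? → (1,2) = 820 − 698 = 122.
The remaining cell in main diagonal is (1,1) = 820 − 600 = 220.
Row 1 needs 820; the known cells sum to 719, so (1,4) = 101.
Column 1: 220 + 136 + 108 + 164 + ? = 820, so (3,1) = 192.
Column 4 must total 820; the given cells sum to 572, so (3,4) = 248.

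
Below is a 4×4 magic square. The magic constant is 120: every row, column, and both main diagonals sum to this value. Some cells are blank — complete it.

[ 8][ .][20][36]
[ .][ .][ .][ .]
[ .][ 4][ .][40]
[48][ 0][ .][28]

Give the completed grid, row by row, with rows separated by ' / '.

8 56 20 36 / 12 60 32 16 / 52 4 24 40 / 48 0 44 28

From row 1, 120 − (8 + 20 + 36) gives (1,2) = 56.
Row 4 needs 120; the known cells sum to 76, so (4,3) = 44.
Column 2 must total 120; the given cells sum to 60, so (2,2) = 60.
Using column 4: 36 + 40 + 28 + ? → (2,4) = 120 − 104 = 16.
Main diagonal needs 120; the known cells sum to 96, so (3,3) = 24.
Using anti-diagonal: 36 + 4 + 48 + ? → (2,3) = 120 − 88 = 32.
Row 2: 60 + 32 + 16 + ? = 120, so (2,1) = 12.
Row 3 must total 120; the given cells sum to 68, so (3,1) = 52.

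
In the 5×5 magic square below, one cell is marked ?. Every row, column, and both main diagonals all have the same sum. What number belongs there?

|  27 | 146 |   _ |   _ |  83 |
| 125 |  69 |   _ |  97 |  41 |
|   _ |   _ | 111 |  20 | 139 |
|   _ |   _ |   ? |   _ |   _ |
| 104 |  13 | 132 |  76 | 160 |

34

Row 5 is complete and sums to 485; that is the magic constant.
The remaining cell in row 2 is (2,3) = 485 − 332 = 153.
Using column 5: 83 + 41 + 139 + 160 + ? → (4,5) = 485 − 423 = 62.
Main diagonal: 27 + 69 + 111 + 160 + ? = 485, so (4,4) = 118.
Anti-diagonal needs 485; the known cells sum to 395, so (4,2) = 90.
Column 2: 146 + 69 + 90 + 13 + ? = 485, so (3,2) = 167.
From column 4, 485 − (97 + 20 + 118 + 76) gives (1,4) = 174.
The remaining cell in row 1 is (1,3) = 485 − 430 = 55.
The remaining cell in row 3 is (3,1) = 485 − 437 = 48.
From column 1, 485 − (27 + 125 + 48 + 104) gives (4,1) = 181.
Using column 3: 55 + 153 + 111 + 132 + ? → (4,3) = 485 − 451 = 34.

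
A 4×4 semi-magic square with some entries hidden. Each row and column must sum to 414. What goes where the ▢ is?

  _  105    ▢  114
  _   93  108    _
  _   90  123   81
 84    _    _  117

From row 3, 414 − (90 + 123 + 81) gives (3,1) = 120.
Column 2 needs 414; the known cells sum to 288, so (4,2) = 126.
The remaining cell in column 4 is (2,4) = 414 − 312 = 102.
Using row 2: 93 + 108 + 102 + ? → (2,1) = 414 − 303 = 111.
The remaining cell in row 4 is (4,3) = 414 − 327 = 87.
The remaining cell in column 1 is (1,1) = 414 − 315 = 99.
Column 3 needs 414; the known cells sum to 318, so (1,3) = 96.

96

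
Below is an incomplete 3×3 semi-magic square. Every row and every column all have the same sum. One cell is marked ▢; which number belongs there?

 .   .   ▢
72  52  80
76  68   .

64

Row 2 is complete and sums to 204; that is the magic constant.
Row 3: 76 + 68 + ? = 204, so (3,3) = 60.
Column 1 must total 204; the given cells sum to 148, so (1,1) = 56.
Column 2 needs 204; the known cells sum to 120, so (1,2) = 84.
Column 3 needs 204; the known cells sum to 140, so (1,3) = 64.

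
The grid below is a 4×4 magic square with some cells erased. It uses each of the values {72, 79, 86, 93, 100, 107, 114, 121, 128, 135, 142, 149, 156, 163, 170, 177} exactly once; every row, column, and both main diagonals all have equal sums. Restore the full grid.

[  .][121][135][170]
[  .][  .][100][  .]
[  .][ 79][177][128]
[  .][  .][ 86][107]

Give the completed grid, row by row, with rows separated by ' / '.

72 121 135 170 / 163 142 100 93 / 114 79 177 128 / 149 156 86 107

The 16 entries sum to 1992, so each line sums to 1992/4 = 498.
The remaining cell in row 1 is (1,1) = 498 − 426 = 72.
Row 3 must total 498; the given cells sum to 384, so (3,1) = 114.
Column 4 needs 498; the known cells sum to 405, so (2,4) = 93.
Using main diagonal: 72 + 177 + 107 + ? → (2,2) = 498 − 356 = 142.
Anti-diagonal needs 498; the known cells sum to 349, so (4,1) = 149.
Row 2: 142 + 100 + 93 + ? = 498, so (2,1) = 163.
Row 4 needs 498; the known cells sum to 342, so (4,2) = 156.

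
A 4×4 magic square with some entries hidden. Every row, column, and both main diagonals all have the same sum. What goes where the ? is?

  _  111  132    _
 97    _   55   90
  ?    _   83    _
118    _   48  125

Column 3 is complete and sums to 318; that is the magic constant.
From row 2, 318 − (97 + 55 + 90) gives (2,2) = 76.
From row 4, 318 − (118 + 48 + 125) gives (4,2) = 27.
Using column 2: 111 + 76 + 27 + ? → (3,2) = 318 − 214 = 104.
Main diagonal: 76 + 83 + 125 + ? = 318, so (1,1) = 34.
Anti-diagonal must total 318; the given cells sum to 277, so (1,4) = 41.
Column 1: 34 + 97 + 118 + ? = 318, so (3,1) = 69.

69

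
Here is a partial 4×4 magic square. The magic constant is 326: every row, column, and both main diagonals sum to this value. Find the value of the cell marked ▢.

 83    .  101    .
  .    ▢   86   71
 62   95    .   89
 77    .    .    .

From row 3, 326 − (62 + 95 + 89) gives (3,3) = 80.
Column 1: 83 + 62 + 77 + ? = 326, so (2,1) = 104.
Column 3 must total 326; the given cells sum to 267, so (4,3) = 59.
Anti-diagonal must total 326; the given cells sum to 258, so (1,4) = 68.
Row 1 must total 326; the given cells sum to 252, so (1,2) = 74.
From row 2, 326 − (104 + 86 + 71) gives (2,2) = 65.

65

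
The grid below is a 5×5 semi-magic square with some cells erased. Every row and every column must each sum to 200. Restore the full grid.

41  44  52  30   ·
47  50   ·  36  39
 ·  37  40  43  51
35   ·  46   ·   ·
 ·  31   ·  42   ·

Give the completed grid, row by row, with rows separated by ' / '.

The remaining cell in row 1 is (1,5) = 200 − 167 = 33.
Row 2: 47 + 50 + 36 + 39 + ? = 200, so (2,3) = 28.
The remaining cell in row 3 is (3,1) = 200 − 171 = 29.
Column 1 must total 200; the given cells sum to 152, so (5,1) = 48.
Column 2 must total 200; the given cells sum to 162, so (4,2) = 38.
Column 3 must total 200; the given cells sum to 166, so (5,3) = 34.
The remaining cell in column 4 is (4,4) = 200 − 151 = 49.
From row 4, 200 − (35 + 38 + 46 + 49) gives (4,5) = 32.
Row 5 must total 200; the given cells sum to 155, so (5,5) = 45.

41 44 52 30 33 / 47 50 28 36 39 / 29 37 40 43 51 / 35 38 46 49 32 / 48 31 34 42 45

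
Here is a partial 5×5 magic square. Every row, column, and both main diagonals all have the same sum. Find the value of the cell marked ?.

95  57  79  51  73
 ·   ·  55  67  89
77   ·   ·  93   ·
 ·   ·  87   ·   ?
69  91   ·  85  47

81

Row 1 is complete and sums to 355; that is the magic constant.
Row 5 needs 355; the known cells sum to 292, so (5,3) = 63.
Column 3 needs 355; the known cells sum to 284, so (3,3) = 71.
The remaining cell in column 4 is (4,4) = 355 − 296 = 59.
Main diagonal must total 355; the given cells sum to 272, so (2,2) = 83.
Anti-diagonal needs 355; the known cells sum to 280, so (4,2) = 75.
Using row 2: 83 + 55 + 67 + 89 + ? → (2,1) = 355 − 294 = 61.
From column 1, 355 − (95 + 61 + 77 + 69) gives (4,1) = 53.
Using column 2: 57 + 83 + 75 + 91 + ? → (3,2) = 355 − 306 = 49.
The remaining cell in row 3 is (3,5) = 355 − 290 = 65.
Row 4 needs 355; the known cells sum to 274, so (4,5) = 81.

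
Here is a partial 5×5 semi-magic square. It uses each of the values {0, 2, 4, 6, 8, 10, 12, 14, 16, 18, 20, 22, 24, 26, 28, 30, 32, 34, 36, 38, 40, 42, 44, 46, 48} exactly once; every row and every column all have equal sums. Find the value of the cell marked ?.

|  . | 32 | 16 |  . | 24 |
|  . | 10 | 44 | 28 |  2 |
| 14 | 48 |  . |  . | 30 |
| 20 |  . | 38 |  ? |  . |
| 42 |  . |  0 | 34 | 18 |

The 25 entries sum to 600, so each line sums to 600/5 = 120.
Using row 2: 10 + 44 + 28 + 2 + ? → (2,1) = 120 − 84 = 36.
Using row 5: 42 + 0 + 34 + 18 + ? → (5,2) = 120 − 94 = 26.
Using column 1: 36 + 14 + 20 + 42 + ? → (1,1) = 120 − 112 = 8.
Using column 2: 32 + 10 + 48 + 26 + ? → (4,2) = 120 − 116 = 4.
Column 3: 16 + 44 + 38 + 0 + ? = 120, so (3,3) = 22.
Column 5 must total 120; the given cells sum to 74, so (4,5) = 46.
Row 1 needs 120; the known cells sum to 80, so (1,4) = 40.
Using row 3: 14 + 48 + 22 + 30 + ? → (3,4) = 120 − 114 = 6.
From row 4, 120 − (20 + 4 + 38 + 46) gives (4,4) = 12.

12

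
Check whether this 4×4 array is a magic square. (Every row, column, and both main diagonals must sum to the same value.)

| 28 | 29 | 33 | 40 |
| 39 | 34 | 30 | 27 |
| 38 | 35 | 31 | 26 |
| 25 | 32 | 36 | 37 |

Yes

Row 1: 28 + 29 + 33 + 40 = 130.
Row 2: 39 + 34 + 30 + 27 = 130.
Row 3: 38 + 35 + 31 + 26 = 130.
Row 4: 25 + 32 + 36 + 37 = 130.
Column 1: 28 + 39 + 38 + 25 = 130.
Column 2: 29 + 34 + 35 + 32 = 130.
Column 3: 33 + 30 + 31 + 36 = 130.
Column 4: 40 + 27 + 26 + 37 = 130.
Main diagonal: 28 + 34 + 31 + 37 = 130.
Anti-diagonal: 40 + 30 + 35 + 25 = 130.
All lines sum to 130.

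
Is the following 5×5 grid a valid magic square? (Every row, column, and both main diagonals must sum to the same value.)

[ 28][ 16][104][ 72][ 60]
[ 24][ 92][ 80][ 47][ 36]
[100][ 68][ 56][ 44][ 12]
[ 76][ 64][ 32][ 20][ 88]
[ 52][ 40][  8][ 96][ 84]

No — row 2 sums to 279 but main diagonal sums to 280.

Row 1: 28 + 16 + 104 + 72 + 60 = 280.
Row 2: 24 + 92 + 80 + 47 + 36 = 279.
Row 3: 100 + 68 + 56 + 44 + 12 = 280.
Row 4: 76 + 64 + 32 + 20 + 88 = 280.
Row 5: 52 + 40 + 8 + 96 + 84 = 280.
Column 1: 28 + 24 + 100 + 76 + 52 = 280.
Column 2: 16 + 92 + 68 + 64 + 40 = 280.
Column 3: 104 + 80 + 56 + 32 + 8 = 280.
Column 4: 72 + 47 + 44 + 20 + 96 = 279.
Column 5: 60 + 36 + 12 + 88 + 84 = 280.
Main diagonal: 28 + 92 + 56 + 20 + 84 = 280.
Anti-diagonal: 60 + 47 + 56 + 64 + 52 = 279.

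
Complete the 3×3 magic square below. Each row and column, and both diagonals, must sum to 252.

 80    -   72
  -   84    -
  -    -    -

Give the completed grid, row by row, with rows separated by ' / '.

Row 1 must total 252; the given cells sum to 152, so (1,2) = 100.
Column 2 must total 252; the given cells sum to 184, so (3,2) = 68.
The remaining cell in main diagonal is (3,3) = 252 − 164 = 88.
Anti-diagonal: 72 + 84 + ? = 252, so (3,1) = 96.
From column 1, 252 − (80 + 96) gives (2,1) = 76.
From column 3, 252 − (72 + 88) gives (2,3) = 92.

80 100 72 / 76 84 92 / 96 68 88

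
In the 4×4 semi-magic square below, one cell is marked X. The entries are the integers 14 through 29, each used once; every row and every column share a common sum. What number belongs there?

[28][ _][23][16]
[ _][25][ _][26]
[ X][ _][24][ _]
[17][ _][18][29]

27

The entries are 14 through 29, which sum to 344, so each line sums to 344/4 = 86.
From row 1, 86 − (28 + 23 + 16) gives (1,2) = 19.
From row 4, 86 − (17 + 18 + 29) gives (4,2) = 22.
Using column 2: 19 + 25 + 22 + ? → (3,2) = 86 − 66 = 20.
Column 3: 23 + 24 + 18 + ? = 86, so (2,3) = 21.
From column 4, 86 − (16 + 26 + 29) gives (3,4) = 15.
The remaining cell in row 2 is (2,1) = 86 − 72 = 14.
Row 3 needs 86; the known cells sum to 59, so (3,1) = 27.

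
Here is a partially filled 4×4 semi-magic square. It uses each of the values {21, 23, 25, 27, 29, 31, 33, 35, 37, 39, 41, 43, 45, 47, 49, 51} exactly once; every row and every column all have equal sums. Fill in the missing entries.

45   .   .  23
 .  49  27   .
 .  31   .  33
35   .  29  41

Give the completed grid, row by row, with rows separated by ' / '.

45 25 51 23 / 21 49 27 47 / 43 31 37 33 / 35 39 29 41

The 16 entries sum to 576, so each line sums to 576/4 = 144.
From row 4, 144 − (35 + 29 + 41) gives (4,2) = 39.
The remaining cell in column 2 is (1,2) = 144 − 119 = 25.
Using column 4: 23 + 33 + 41 + ? → (2,4) = 144 − 97 = 47.
Row 1 must total 144; the given cells sum to 93, so (1,3) = 51.
Row 2 needs 144; the known cells sum to 123, so (2,1) = 21.
Column 1 must total 144; the given cells sum to 101, so (3,1) = 43.
From column 3, 144 − (51 + 27 + 29) gives (3,3) = 37.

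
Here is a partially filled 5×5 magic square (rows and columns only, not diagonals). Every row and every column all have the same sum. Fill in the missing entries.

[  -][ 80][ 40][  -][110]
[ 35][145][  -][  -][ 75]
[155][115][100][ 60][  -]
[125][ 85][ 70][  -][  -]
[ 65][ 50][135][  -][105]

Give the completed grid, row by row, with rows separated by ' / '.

95 80 40 150 110 / 35 145 130 90 75 / 155 115 100 60 45 / 125 85 70 55 140 / 65 50 135 120 105

Column 2 is already complete: 80 + 145 + 115 + 85 + 50 = 475, so that is the magic constant.
Row 3 needs 475; the known cells sum to 430, so (3,5) = 45.
The remaining cell in row 5 is (5,4) = 475 − 355 = 120.
Column 1 needs 475; the known cells sum to 380, so (1,1) = 95.
Column 3: 40 + 100 + 70 + 135 + ? = 475, so (2,3) = 130.
Using column 5: 110 + 75 + 45 + 105 + ? → (4,5) = 475 − 335 = 140.
Row 1: 95 + 80 + 40 + 110 + ? = 475, so (1,4) = 150.
From row 2, 475 − (35 + 145 + 130 + 75) gives (2,4) = 90.
Using row 4: 125 + 85 + 70 + 140 + ? → (4,4) = 475 − 420 = 55.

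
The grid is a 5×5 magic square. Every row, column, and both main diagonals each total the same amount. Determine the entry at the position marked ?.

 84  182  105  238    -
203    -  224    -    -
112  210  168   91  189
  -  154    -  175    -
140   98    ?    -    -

Row 3 is complete and sums to 770; that is the magic constant.
Using row 1: 84 + 182 + 105 + 238 + ? → (1,5) = 770 − 609 = 161.
From column 1, 770 − (84 + 203 + 112 + 140) gives (4,1) = 231.
Column 2: 182 + 210 + 154 + 98 + ? = 770, so (2,2) = 126.
From main diagonal, 770 − (84 + 126 + 168 + 175) gives (5,5) = 217.
Using anti-diagonal: 161 + 168 + 154 + 140 + ? → (2,4) = 770 − 623 = 147.
The remaining cell in row 2 is (2,5) = 770 − 700 = 70.
From column 4, 770 − (238 + 147 + 91 + 175) gives (5,4) = 119.
Column 5 must total 770; the given cells sum to 637, so (4,5) = 133.
Row 4 must total 770; the given cells sum to 693, so (4,3) = 77.
Row 5 must total 770; the given cells sum to 574, so (5,3) = 196.

196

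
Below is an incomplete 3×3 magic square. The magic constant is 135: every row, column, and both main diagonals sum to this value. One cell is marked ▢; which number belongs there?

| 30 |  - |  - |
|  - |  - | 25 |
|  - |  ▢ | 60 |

35

The remaining cell in column 3 is (1,3) = 135 − 85 = 50.
Main diagonal must total 135; the given cells sum to 90, so (2,2) = 45.
Using anti-diagonal: 50 + 45 + ? → (3,1) = 135 − 95 = 40.
From row 1, 135 − (30 + 50) gives (1,2) = 55.
The remaining cell in row 2 is (2,1) = 135 − 70 = 65.
Using row 3: 40 + 60 + ? → (3,2) = 135 − 100 = 35.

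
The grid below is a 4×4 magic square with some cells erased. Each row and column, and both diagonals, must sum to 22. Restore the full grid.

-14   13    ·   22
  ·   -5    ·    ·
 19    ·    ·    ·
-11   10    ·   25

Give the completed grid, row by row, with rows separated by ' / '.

-14 13 1 22 / 28 -5 7 -8 / 19 4 16 -17 / -11 10 -2 25

Using row 1: -14 + 13 + 22 + ? → (1,3) = 22 − 21 = 1.
Row 4: -11 + 10 + 25 + ? = 22, so (4,3) = -2.
Using column 1: -14 + 19 + (-11) + ? → (2,1) = 22 − (-6) = 28.
The remaining cell in column 2 is (3,2) = 22 − 18 = 4.
Using main diagonal: -14 + (-5) + 25 + ? → (3,3) = 22 − 6 = 16.
The remaining cell in anti-diagonal is (2,3) = 22 − 15 = 7.
The remaining cell in row 2 is (2,4) = 22 − 30 = -8.
Row 3 must total 22; the given cells sum to 39, so (3,4) = -17.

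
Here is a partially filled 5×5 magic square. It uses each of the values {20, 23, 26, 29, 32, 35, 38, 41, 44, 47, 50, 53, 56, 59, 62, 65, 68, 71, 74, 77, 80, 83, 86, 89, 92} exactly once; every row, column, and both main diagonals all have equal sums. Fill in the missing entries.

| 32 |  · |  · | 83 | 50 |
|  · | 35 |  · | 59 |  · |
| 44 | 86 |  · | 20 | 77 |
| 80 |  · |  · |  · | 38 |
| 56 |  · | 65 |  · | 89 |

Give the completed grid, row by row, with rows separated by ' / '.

The 25 entries sum to 1400, so each line sums to 1400/5 = 280.
From row 3, 280 − (44 + 86 + 20 + 77) gives (3,3) = 53.
Column 1 needs 280; the known cells sum to 212, so (2,1) = 68.
The remaining cell in column 5 is (2,5) = 280 − 254 = 26.
Main diagonal must total 280; the given cells sum to 209, so (4,4) = 71.
From anti-diagonal, 280 − (50 + 59 + 53 + 56) gives (4,2) = 62.
Using row 2: 68 + 35 + 59 + 26 + ? → (2,3) = 280 − 188 = 92.
Row 4 must total 280; the given cells sum to 251, so (4,3) = 29.
Using column 3: 92 + 53 + 29 + 65 + ? → (1,3) = 280 − 239 = 41.
From column 4, 280 − (83 + 59 + 20 + 71) gives (5,4) = 47.
Row 1 needs 280; the known cells sum to 206, so (1,2) = 74.
Using row 5: 56 + 65 + 47 + 89 + ? → (5,2) = 280 − 257 = 23.

32 74 41 83 50 / 68 35 92 59 26 / 44 86 53 20 77 / 80 62 29 71 38 / 56 23 65 47 89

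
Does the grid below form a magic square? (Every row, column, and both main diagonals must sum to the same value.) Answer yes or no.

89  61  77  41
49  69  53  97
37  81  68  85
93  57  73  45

No — row 1 sums to 268 but column 3 sums to 271.

Row 1: 89 + 61 + 77 + 41 = 268.
Row 2: 49 + 69 + 53 + 97 = 268.
Row 3: 37 + 81 + 68 + 85 = 271.
Row 4: 93 + 57 + 73 + 45 = 268.
Column 1: 89 + 49 + 37 + 93 = 268.
Column 2: 61 + 69 + 81 + 57 = 268.
Column 3: 77 + 53 + 68 + 73 = 271.
Column 4: 41 + 97 + 85 + 45 = 268.
Main diagonal: 89 + 69 + 68 + 45 = 271.
Anti-diagonal: 41 + 53 + 81 + 93 = 268.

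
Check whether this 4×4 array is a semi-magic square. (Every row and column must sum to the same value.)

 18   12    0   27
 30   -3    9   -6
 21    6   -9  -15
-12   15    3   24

No — column 2 sums to 30 but column 3 sums to 3.

Row 1: 18 + 12 + 0 + 27 = 57.
Row 2: 30 + (-3) + 9 + (-6) = 30.
Row 3: 21 + 6 + (-9) + (-15) = 3.
Row 4: -12 + 15 + 3 + 24 = 30.
Column 1: 18 + 30 + 21 + (-12) = 57.
Column 2: 12 + (-3) + 6 + 15 = 30.
Column 3: 0 + 9 + (-9) + 3 = 3.
Column 4: 27 + (-6) + (-15) + 24 = 30.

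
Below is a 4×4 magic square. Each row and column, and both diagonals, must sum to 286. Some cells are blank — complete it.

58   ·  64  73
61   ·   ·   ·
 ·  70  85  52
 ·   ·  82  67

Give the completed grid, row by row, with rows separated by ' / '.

Row 1: 58 + 64 + 73 + ? = 286, so (1,2) = 91.
Row 3 must total 286; the given cells sum to 207, so (3,1) = 79.
Column 1 needs 286; the known cells sum to 198, so (4,1) = 88.
From column 3, 286 − (64 + 85 + 82) gives (2,3) = 55.
Using column 4: 73 + 52 + 67 + ? → (2,4) = 286 − 192 = 94.
Main diagonal: 58 + 85 + 67 + ? = 286, so (2,2) = 76.
The remaining cell in row 4 is (4,2) = 286 − 237 = 49.

58 91 64 73 / 61 76 55 94 / 79 70 85 52 / 88 49 82 67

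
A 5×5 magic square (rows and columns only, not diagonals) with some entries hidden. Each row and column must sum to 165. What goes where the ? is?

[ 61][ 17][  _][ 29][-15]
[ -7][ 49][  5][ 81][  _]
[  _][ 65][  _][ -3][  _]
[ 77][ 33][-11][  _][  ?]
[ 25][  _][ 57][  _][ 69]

From row 1, 165 − (61 + 17 + 29 + (-15)) gives (1,3) = 73.
Row 2: -7 + 49 + 5 + 81 + ? = 165, so (2,5) = 37.
Column 1: 61 + (-7) + 77 + 25 + ? = 165, so (3,1) = 9.
The remaining cell in column 2 is (5,2) = 165 − 164 = 1.
Column 3: 73 + 5 + (-11) + 57 + ? = 165, so (3,3) = 41.
Row 3 needs 165; the known cells sum to 112, so (3,5) = 53.
Row 5 must total 165; the given cells sum to 152, so (5,4) = 13.
Using column 4: 29 + 81 + (-3) + 13 + ? → (4,4) = 165 − 120 = 45.
Column 5: -15 + 37 + 53 + 69 + ? = 165, so (4,5) = 21.

21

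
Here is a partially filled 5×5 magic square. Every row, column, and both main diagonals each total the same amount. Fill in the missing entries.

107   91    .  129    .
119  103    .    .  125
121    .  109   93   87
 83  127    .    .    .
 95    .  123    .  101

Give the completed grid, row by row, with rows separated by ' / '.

Column 1 is already complete: 107 + 119 + 121 + 83 + 95 = 525, so that is the magic constant.
Row 3 needs 525; the known cells sum to 410, so (3,2) = 115.
Column 2: 91 + 103 + 115 + 127 + ? = 525, so (5,2) = 89.
Main diagonal must total 525; the given cells sum to 420, so (4,4) = 105.
Row 5 must total 525; the given cells sum to 408, so (5,4) = 117.
Column 4 needs 525; the known cells sum to 444, so (2,4) = 81.
Using anti-diagonal: 81 + 109 + 127 + 95 + ? → (1,5) = 525 − 412 = 113.
From row 1, 525 − (107 + 91 + 129 + 113) gives (1,3) = 85.
From row 2, 525 − (119 + 103 + 81 + 125) gives (2,3) = 97.
From column 3, 525 − (85 + 97 + 109 + 123) gives (4,3) = 111.
The remaining cell in column 5 is (4,5) = 525 − 426 = 99.

107 91 85 129 113 / 119 103 97 81 125 / 121 115 109 93 87 / 83 127 111 105 99 / 95 89 123 117 101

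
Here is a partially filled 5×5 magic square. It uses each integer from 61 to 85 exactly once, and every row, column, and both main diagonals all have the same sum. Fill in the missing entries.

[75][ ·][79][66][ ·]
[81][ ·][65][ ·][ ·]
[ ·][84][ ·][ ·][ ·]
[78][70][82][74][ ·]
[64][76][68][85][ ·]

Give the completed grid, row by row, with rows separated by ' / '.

The entries are 61 through 85, which sum to 1825, so each line sums to 1825/5 = 365.
Row 4: 78 + 70 + 82 + 74 + ? = 365, so (4,5) = 61.
Row 5 must total 365; the given cells sum to 293, so (5,5) = 72.
Column 1 needs 365; the known cells sum to 298, so (3,1) = 67.
Column 3 needs 365; the known cells sum to 294, so (3,3) = 71.
Main diagonal must total 365; the given cells sum to 292, so (2,2) = 73.
From column 2, 365 − (73 + 84 + 70 + 76) gives (1,2) = 62.
The remaining cell in row 1 is (1,5) = 365 − 282 = 83.
Anti-diagonal: 83 + 71 + 70 + 64 + ? = 365, so (2,4) = 77.
Using row 2: 81 + 73 + 65 + 77 + ? → (2,5) = 365 − 296 = 69.
Using column 4: 66 + 77 + 74 + 85 + ? → (3,4) = 365 − 302 = 63.
Using column 5: 83 + 69 + 61 + 72 + ? → (3,5) = 365 − 285 = 80.

75 62 79 66 83 / 81 73 65 77 69 / 67 84 71 63 80 / 78 70 82 74 61 / 64 76 68 85 72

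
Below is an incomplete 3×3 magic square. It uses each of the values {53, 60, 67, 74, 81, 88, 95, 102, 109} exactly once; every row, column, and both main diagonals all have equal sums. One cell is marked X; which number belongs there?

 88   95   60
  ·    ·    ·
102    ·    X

74

The 9 entries sum to 729, so each line sums to 729/3 = 243.
Column 1 needs 243; the known cells sum to 190, so (2,1) = 53.
The remaining cell in anti-diagonal is (2,2) = 243 − 162 = 81.
Row 2 must total 243; the given cells sum to 134, so (2,3) = 109.
Column 2 must total 243; the given cells sum to 176, so (3,2) = 67.
Using column 3: 60 + 109 + ? → (3,3) = 243 − 169 = 74.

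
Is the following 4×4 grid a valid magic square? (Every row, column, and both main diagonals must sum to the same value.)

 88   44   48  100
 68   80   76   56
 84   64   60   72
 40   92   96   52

Yes

Row 1: 88 + 44 + 48 + 100 = 280.
Row 2: 68 + 80 + 76 + 56 = 280.
Row 3: 84 + 64 + 60 + 72 = 280.
Row 4: 40 + 92 + 96 + 52 = 280.
Column 1: 88 + 68 + 84 + 40 = 280.
Column 2: 44 + 80 + 64 + 92 = 280.
Column 3: 48 + 76 + 60 + 96 = 280.
Column 4: 100 + 56 + 72 + 52 = 280.
Main diagonal: 88 + 80 + 60 + 52 = 280.
Anti-diagonal: 100 + 76 + 64 + 40 = 280.
All lines sum to 280.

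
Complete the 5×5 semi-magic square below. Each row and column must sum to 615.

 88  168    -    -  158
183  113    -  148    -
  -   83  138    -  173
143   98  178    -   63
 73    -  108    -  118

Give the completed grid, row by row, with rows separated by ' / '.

88 168 123 78 158 / 183 113 68 148 103 / 128 83 138 93 173 / 143 98 178 133 63 / 73 153 108 163 118

Row 4: 143 + 98 + 178 + 63 + ? = 615, so (4,4) = 133.
Using column 1: 88 + 183 + 143 + 73 + ? → (3,1) = 615 − 487 = 128.
Using column 2: 168 + 113 + 83 + 98 + ? → (5,2) = 615 − 462 = 153.
The remaining cell in column 5 is (2,5) = 615 − 512 = 103.
Using row 2: 183 + 113 + 148 + 103 + ? → (2,3) = 615 − 547 = 68.
Row 3 needs 615; the known cells sum to 522, so (3,4) = 93.
From row 5, 615 − (73 + 153 + 108 + 118) gives (5,4) = 163.
Using column 3: 68 + 138 + 178 + 108 + ? → (1,3) = 615 − 492 = 123.
Column 4 must total 615; the given cells sum to 537, so (1,4) = 78.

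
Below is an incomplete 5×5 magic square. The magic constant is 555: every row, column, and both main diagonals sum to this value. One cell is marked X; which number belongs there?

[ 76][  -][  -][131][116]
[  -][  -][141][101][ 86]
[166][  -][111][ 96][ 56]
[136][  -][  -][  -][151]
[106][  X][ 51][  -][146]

Row 3 needs 555; the known cells sum to 429, so (3,2) = 126.
Using column 1: 76 + 166 + 136 + 106 + ? → (2,1) = 555 − 484 = 71.
Anti-diagonal must total 555; the given cells sum to 434, so (4,2) = 121.
Using row 2: 71 + 141 + 101 + 86 + ? → (2,2) = 555 − 399 = 156.
From main diagonal, 555 − (76 + 156 + 111 + 146) gives (4,4) = 66.
Row 4 needs 555; the known cells sum to 474, so (4,3) = 81.
Column 3 needs 555; the known cells sum to 384, so (1,3) = 171.
From column 4, 555 − (131 + 101 + 96 + 66) gives (5,4) = 161.
Using row 1: 76 + 171 + 131 + 116 + ? → (1,2) = 555 − 494 = 61.
Row 5 must total 555; the given cells sum to 464, so (5,2) = 91.

91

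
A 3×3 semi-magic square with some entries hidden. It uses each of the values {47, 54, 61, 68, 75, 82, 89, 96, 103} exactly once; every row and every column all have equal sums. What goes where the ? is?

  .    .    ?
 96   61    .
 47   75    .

54

The 9 entries sum to 675, so each line sums to 675/3 = 225.
Row 2 must total 225; the given cells sum to 157, so (2,3) = 68.
Row 3 must total 225; the given cells sum to 122, so (3,3) = 103.
From column 1, 225 − (96 + 47) gives (1,1) = 82.
Column 2 must total 225; the given cells sum to 136, so (1,2) = 89.
Column 3: 68 + 103 + ? = 225, so (1,3) = 54.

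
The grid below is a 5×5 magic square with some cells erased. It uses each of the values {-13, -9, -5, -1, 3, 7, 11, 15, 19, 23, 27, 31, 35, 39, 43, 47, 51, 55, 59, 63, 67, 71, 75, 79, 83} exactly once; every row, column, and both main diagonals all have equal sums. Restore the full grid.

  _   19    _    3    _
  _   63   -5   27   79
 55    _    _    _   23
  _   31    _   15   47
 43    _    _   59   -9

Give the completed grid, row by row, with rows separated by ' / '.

The 25 entries sum to 875, so each line sums to 875/5 = 175.
Row 2 needs 175; the known cells sum to 164, so (2,1) = 11.
Column 4: 3 + 27 + 15 + 59 + ? = 175, so (3,4) = 71.
Using column 5: 79 + 23 + 47 + (-9) + ? → (1,5) = 175 − 140 = 35.
The remaining cell in anti-diagonal is (3,3) = 175 − 136 = 39.
Row 3 needs 175; the known cells sum to 188, so (3,2) = -13.
Column 2 needs 175; the known cells sum to 100, so (5,2) = 75.
The remaining cell in main diagonal is (1,1) = 175 − 108 = 67.
Row 1 needs 175; the known cells sum to 124, so (1,3) = 51.
Row 5: 43 + 75 + 59 + (-9) + ? = 175, so (5,3) = 7.
From column 1, 175 − (67 + 11 + 55 + 43) gives (4,1) = -1.
Column 3: 51 + (-5) + 39 + 7 + ? = 175, so (4,3) = 83.

67 19 51 3 35 / 11 63 -5 27 79 / 55 -13 39 71 23 / -1 31 83 15 47 / 43 75 7 59 -9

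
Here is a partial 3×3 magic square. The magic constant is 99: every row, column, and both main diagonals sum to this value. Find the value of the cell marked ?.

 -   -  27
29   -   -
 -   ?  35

25

Using column 3: 27 + 35 + ? → (2,3) = 99 − 62 = 37.
Row 2: 29 + 37 + ? = 99, so (2,2) = 33.
From main diagonal, 99 − (33 + 35) gives (1,1) = 31.
Anti-diagonal: 27 + 33 + ? = 99, so (3,1) = 39.
Using row 1: 31 + 27 + ? → (1,2) = 99 − 58 = 41.
Row 3: 39 + 35 + ? = 99, so (3,2) = 25.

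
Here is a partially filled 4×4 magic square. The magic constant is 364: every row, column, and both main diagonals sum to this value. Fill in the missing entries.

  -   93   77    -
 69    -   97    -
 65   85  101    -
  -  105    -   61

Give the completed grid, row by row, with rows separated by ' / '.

121 93 77 73 / 69 81 97 117 / 65 85 101 113 / 109 105 89 61

The remaining cell in row 3 is (3,4) = 364 − 251 = 113.
The remaining cell in column 2 is (2,2) = 364 − 283 = 81.
Column 3: 77 + 97 + 101 + ? = 364, so (4,3) = 89.
From main diagonal, 364 − (81 + 101 + 61) gives (1,1) = 121.
Row 1 needs 364; the known cells sum to 291, so (1,4) = 73.
From row 2, 364 − (69 + 81 + 97) gives (2,4) = 117.
Row 4 needs 364; the known cells sum to 255, so (4,1) = 109.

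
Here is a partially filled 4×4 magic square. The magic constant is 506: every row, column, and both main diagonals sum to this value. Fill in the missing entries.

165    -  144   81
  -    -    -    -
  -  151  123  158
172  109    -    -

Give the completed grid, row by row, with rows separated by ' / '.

Row 1: 165 + 144 + 81 + ? = 506, so (1,2) = 116.
Row 3: 151 + 123 + 158 + ? = 506, so (3,1) = 74.
Column 1 must total 506; the given cells sum to 411, so (2,1) = 95.
Column 2 must total 506; the given cells sum to 376, so (2,2) = 130.
Using main diagonal: 165 + 130 + 123 + ? → (4,4) = 506 − 418 = 88.
Anti-diagonal needs 506; the known cells sum to 404, so (2,3) = 102.
Row 2 must total 506; the given cells sum to 327, so (2,4) = 179.
Row 4 needs 506; the known cells sum to 369, so (4,3) = 137.

165 116 144 81 / 95 130 102 179 / 74 151 123 158 / 172 109 137 88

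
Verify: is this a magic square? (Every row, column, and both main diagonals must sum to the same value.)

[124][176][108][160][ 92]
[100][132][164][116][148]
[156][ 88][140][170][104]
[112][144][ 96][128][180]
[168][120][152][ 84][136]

No — column 4 sums to 658 but row 4 sums to 660.

Row 1: 124 + 176 + 108 + 160 + 92 = 660.
Row 2: 100 + 132 + 164 + 116 + 148 = 660.
Row 3: 156 + 88 + 140 + 170 + 104 = 658.
Row 4: 112 + 144 + 96 + 128 + 180 = 660.
Row 5: 168 + 120 + 152 + 84 + 136 = 660.
Column 1: 124 + 100 + 156 + 112 + 168 = 660.
Column 2: 176 + 132 + 88 + 144 + 120 = 660.
Column 3: 108 + 164 + 140 + 96 + 152 = 660.
Column 4: 160 + 116 + 170 + 128 + 84 = 658.
Column 5: 92 + 148 + 104 + 180 + 136 = 660.
Main diagonal: 124 + 132 + 140 + 128 + 136 = 660.
Anti-diagonal: 92 + 116 + 140 + 144 + 168 = 660.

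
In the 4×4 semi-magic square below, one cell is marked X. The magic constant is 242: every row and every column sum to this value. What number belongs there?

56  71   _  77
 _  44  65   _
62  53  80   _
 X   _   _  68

41

The remaining cell in row 1 is (1,3) = 242 − 204 = 38.
The remaining cell in row 3 is (3,4) = 242 − 195 = 47.
Column 2 must total 242; the given cells sum to 168, so (4,2) = 74.
Using column 3: 38 + 65 + 80 + ? → (4,3) = 242 − 183 = 59.
Column 4 must total 242; the given cells sum to 192, so (2,4) = 50.
The remaining cell in row 2 is (2,1) = 242 − 159 = 83.
Using row 4: 74 + 59 + 68 + ? → (4,1) = 242 − 201 = 41.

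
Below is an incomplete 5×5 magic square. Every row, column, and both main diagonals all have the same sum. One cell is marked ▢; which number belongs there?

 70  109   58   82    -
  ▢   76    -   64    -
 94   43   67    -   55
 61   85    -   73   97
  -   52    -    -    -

37

Column 2 is complete and sums to 365; that is the magic constant.
Row 1 needs 365; the known cells sum to 319, so (1,5) = 46.
Using row 3: 94 + 43 + 67 + 55 + ? → (3,4) = 365 − 259 = 106.
From row 4, 365 − (61 + 85 + 73 + 97) gives (4,3) = 49.
The remaining cell in column 4 is (5,4) = 365 − 325 = 40.
The remaining cell in main diagonal is (5,5) = 365 − 286 = 79.
Anti-diagonal: 46 + 64 + 67 + 85 + ? = 365, so (5,1) = 103.
Row 5 must total 365; the given cells sum to 274, so (5,3) = 91.
Column 1 needs 365; the known cells sum to 328, so (2,1) = 37.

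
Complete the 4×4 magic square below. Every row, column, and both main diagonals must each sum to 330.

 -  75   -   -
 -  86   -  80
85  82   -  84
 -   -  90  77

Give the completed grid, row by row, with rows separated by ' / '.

88 75 78 89 / 81 86 83 80 / 85 82 79 84 / 76 87 90 77

Row 3: 85 + 82 + 84 + ? = 330, so (3,3) = 79.
From column 2, 330 − (75 + 86 + 82) gives (4,2) = 87.
Using column 4: 80 + 84 + 77 + ? → (1,4) = 330 − 241 = 89.
Using main diagonal: 86 + 79 + 77 + ? → (1,1) = 330 − 242 = 88.
The remaining cell in row 1 is (1,3) = 330 − 252 = 78.
The remaining cell in row 4 is (4,1) = 330 − 254 = 76.
From column 1, 330 − (88 + 85 + 76) gives (2,1) = 81.
Column 3 must total 330; the given cells sum to 247, so (2,3) = 83.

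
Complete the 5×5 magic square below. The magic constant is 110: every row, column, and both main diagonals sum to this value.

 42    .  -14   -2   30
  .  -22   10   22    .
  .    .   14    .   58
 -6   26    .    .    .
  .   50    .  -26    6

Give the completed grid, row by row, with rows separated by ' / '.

42 54 -14 -2 30 / 66 -22 10 22 34 / -10 2 14 46 58 / -6 26 38 70 -18 / 18 50 62 -26 6

The remaining cell in row 1 is (1,2) = 110 − 56 = 54.
The remaining cell in column 2 is (3,2) = 110 − 108 = 2.
Using main diagonal: 42 + (-22) + 14 + 6 + ? → (4,4) = 110 − 40 = 70.
The remaining cell in anti-diagonal is (5,1) = 110 − 92 = 18.
From row 5, 110 − (18 + 50 + (-26) + 6) gives (5,3) = 62.
Using column 3: -14 + 10 + 14 + 62 + ? → (4,3) = 110 − 72 = 38.
The remaining cell in column 4 is (3,4) = 110 − 64 = 46.
The remaining cell in row 3 is (3,1) = 110 − 120 = -10.
Using row 4: -6 + 26 + 38 + 70 + ? → (4,5) = 110 − 128 = -18.
Column 1: 42 + (-10) + (-6) + 18 + ? = 110, so (2,1) = 66.
Using column 5: 30 + 58 + (-18) + 6 + ? → (2,5) = 110 − 76 = 34.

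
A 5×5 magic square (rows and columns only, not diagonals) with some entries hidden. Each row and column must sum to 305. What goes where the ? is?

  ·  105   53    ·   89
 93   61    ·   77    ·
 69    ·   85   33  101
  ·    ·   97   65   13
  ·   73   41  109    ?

57

Row 3 needs 305; the known cells sum to 288, so (3,2) = 17.
The remaining cell in column 2 is (4,2) = 305 − 256 = 49.
Column 3: 53 + 85 + 97 + 41 + ? = 305, so (2,3) = 29.
Column 4: 77 + 33 + 65 + 109 + ? = 305, so (1,4) = 21.
Using row 1: 105 + 53 + 21 + 89 + ? → (1,1) = 305 − 268 = 37.
From row 2, 305 − (93 + 61 + 29 + 77) gives (2,5) = 45.
The remaining cell in row 4 is (4,1) = 305 − 224 = 81.
The remaining cell in column 1 is (5,1) = 305 − 280 = 25.
Using column 5: 89 + 45 + 101 + 13 + ? → (5,5) = 305 − 248 = 57.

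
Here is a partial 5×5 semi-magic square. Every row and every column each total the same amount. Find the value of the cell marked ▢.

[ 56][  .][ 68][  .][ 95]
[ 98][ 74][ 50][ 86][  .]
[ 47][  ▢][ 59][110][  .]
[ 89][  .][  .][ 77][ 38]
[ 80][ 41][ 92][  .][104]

Column 1 is complete and sums to 370; that is the magic constant.
Using row 2: 98 + 74 + 50 + 86 + ? → (2,5) = 370 − 308 = 62.
From row 5, 370 − (80 + 41 + 92 + 104) gives (5,4) = 53.
Column 3 must total 370; the given cells sum to 269, so (4,3) = 101.
Column 4 needs 370; the known cells sum to 326, so (1,4) = 44.
The remaining cell in column 5 is (3,5) = 370 − 299 = 71.
Row 1 must total 370; the given cells sum to 263, so (1,2) = 107.
Row 3 needs 370; the known cells sum to 287, so (3,2) = 83.

83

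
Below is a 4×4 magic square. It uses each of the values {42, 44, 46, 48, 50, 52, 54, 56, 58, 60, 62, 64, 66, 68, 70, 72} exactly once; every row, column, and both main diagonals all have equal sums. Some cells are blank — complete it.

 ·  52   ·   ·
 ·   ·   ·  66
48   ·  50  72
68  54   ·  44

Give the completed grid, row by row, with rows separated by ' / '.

70 52 60 46 / 42 64 56 66 / 48 58 50 72 / 68 54 62 44

The 16 entries sum to 912, so each line sums to 912/4 = 228.
The remaining cell in row 3 is (3,2) = 228 − 170 = 58.
The remaining cell in row 4 is (4,3) = 228 − 166 = 62.
From column 2, 228 − (52 + 58 + 54) gives (2,2) = 64.
Column 4 must total 228; the given cells sum to 182, so (1,4) = 46.
Main diagonal needs 228; the known cells sum to 158, so (1,1) = 70.
Anti-diagonal must total 228; the given cells sum to 172, so (2,3) = 56.
From row 1, 228 − (70 + 52 + 46) gives (1,3) = 60.
Row 2 needs 228; the known cells sum to 186, so (2,1) = 42.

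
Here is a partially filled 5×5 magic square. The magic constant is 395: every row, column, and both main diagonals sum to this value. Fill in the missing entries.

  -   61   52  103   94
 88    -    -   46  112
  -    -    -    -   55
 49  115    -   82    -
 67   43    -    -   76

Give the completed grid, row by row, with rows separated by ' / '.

85 61 52 103 94 / 88 79 70 46 112 / 106 97 73 64 55 / 49 115 91 82 58 / 67 43 109 100 76

Row 1 must total 395; the given cells sum to 310, so (1,1) = 85.
Column 1 must total 395; the given cells sum to 289, so (3,1) = 106.
From column 5, 395 − (94 + 112 + 55 + 76) gives (4,5) = 58.
The remaining cell in anti-diagonal is (3,3) = 395 − 322 = 73.
The remaining cell in row 4 is (4,3) = 395 − 304 = 91.
From main diagonal, 395 − (85 + 73 + 82 + 76) gives (2,2) = 79.
Row 2: 88 + 79 + 46 + 112 + ? = 395, so (2,3) = 70.
Column 2 must total 395; the given cells sum to 298, so (3,2) = 97.
Column 3: 52 + 70 + 73 + 91 + ? = 395, so (5,3) = 109.
Row 3 needs 395; the known cells sum to 331, so (3,4) = 64.
Row 5 needs 395; the known cells sum to 295, so (5,4) = 100.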